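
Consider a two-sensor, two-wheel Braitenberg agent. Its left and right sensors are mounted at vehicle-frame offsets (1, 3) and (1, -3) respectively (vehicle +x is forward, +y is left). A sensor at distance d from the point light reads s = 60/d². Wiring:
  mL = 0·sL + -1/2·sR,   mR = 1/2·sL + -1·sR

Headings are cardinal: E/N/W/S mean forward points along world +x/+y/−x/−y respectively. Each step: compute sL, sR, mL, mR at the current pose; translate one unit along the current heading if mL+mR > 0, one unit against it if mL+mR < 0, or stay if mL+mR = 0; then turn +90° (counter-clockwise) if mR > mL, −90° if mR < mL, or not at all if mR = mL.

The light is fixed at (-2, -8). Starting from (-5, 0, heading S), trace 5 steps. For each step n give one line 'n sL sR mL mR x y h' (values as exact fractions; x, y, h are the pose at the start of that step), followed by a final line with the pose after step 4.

0 60/49 12/17 -6/17 -78/833 -5 0 S
1 15/37 3/2 -3/4 -48/37 -5 1 E
2 12/13 60/113 -30/113 -102/1469 -6 1 S
3 30/89 30/29 -15/29 -2235/2581 -6 2 E
4 12/17 12/29 -6/29 -30/493 -7 2 S
final -7 3 E

n=0: pose=(-5,0,S); sL=60/49, sR=12/17; mL=-6/17, mR=-78/833; mL+mR=-372/833 → advance -1; mR−mL=216/833 → turn +1·90°
n=1: pose=(-5,1,E); sL=15/37, sR=3/2; mL=-3/4, mR=-48/37; mL+mR=-303/148 → advance -1; mR−mL=-81/148 → turn -1·90°
n=2: pose=(-6,1,S); sL=12/13, sR=60/113; mL=-30/113, mR=-102/1469; mL+mR=-492/1469 → advance -1; mR−mL=288/1469 → turn +1·90°
n=3: pose=(-6,2,E); sL=30/89, sR=30/29; mL=-15/29, mR=-2235/2581; mL+mR=-3570/2581 → advance -1; mR−mL=-900/2581 → turn -1·90°
n=4: pose=(-7,2,S); sL=12/17, sR=12/29; mL=-6/29, mR=-30/493; mL+mR=-132/493 → advance -1; mR−mL=72/493 → turn +1·90°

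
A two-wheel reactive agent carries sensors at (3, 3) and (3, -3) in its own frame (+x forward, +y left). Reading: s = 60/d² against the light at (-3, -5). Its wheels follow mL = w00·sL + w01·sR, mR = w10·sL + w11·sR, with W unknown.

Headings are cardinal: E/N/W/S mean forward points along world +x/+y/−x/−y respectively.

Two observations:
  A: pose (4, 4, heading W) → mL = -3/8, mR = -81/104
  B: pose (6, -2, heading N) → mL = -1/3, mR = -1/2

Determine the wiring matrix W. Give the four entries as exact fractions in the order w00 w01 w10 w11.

obs A: pose=(4,4,W) → sL=15/13, sR=3/8, mL=-3/8, mR=-81/104
obs B: pose=(6,-2,N) → sL=5/6, sR=1/3, mL=-1/3, mR=-1/2
sensor matrix S = [[15/13, 3/8], [5/6, 1/3]]; det S = 15/208
solve [mL_A; mL_B] = S·[w00; w01] and [mR_A; mR_B] = S·[w10; w11]:
  w00 = 0, w01 = -1, w10 = -1, w11 = 1

0 -1 -1 1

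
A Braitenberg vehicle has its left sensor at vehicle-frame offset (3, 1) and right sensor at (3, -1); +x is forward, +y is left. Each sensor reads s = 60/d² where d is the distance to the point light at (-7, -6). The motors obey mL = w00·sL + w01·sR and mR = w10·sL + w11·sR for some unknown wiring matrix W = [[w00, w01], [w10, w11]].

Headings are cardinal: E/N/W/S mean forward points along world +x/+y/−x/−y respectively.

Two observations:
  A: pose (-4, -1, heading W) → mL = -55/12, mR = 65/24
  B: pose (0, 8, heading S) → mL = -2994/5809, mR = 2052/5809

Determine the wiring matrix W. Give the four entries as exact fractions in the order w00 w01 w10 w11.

-1 -1/2 1/2 1/2

obs A: pose=(-4,-1,W) → sL=15/4, sR=5/3, mL=-55/12, mR=65/24
obs B: pose=(0,8,S) → sL=12/37, sR=60/157, mL=-2994/5809, mR=2052/5809
sensor matrix S = [[15/4, 5/3], [12/37, 60/157]]; det S = 5185/5809
solve [mL_A; mL_B] = S·[w00; w01] and [mR_A; mR_B] = S·[w10; w11]:
  w00 = -1, w01 = -1/2, w10 = 1/2, w11 = 1/2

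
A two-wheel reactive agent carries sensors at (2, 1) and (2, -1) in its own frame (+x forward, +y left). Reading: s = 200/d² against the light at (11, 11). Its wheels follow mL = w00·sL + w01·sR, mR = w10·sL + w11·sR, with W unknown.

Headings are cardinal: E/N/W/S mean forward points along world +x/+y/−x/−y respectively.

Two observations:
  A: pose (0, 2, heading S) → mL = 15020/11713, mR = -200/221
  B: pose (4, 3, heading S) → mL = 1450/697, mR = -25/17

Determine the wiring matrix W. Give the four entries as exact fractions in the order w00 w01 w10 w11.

1 1/2 -1 0

obs A: pose=(0,2,S) → sL=200/221, sR=40/53, mL=15020/11713, mR=-200/221
obs B: pose=(4,3,S) → sL=25/17, sR=50/41, mL=1450/697, mR=-25/17
sensor matrix S = [[200/221, 40/53], [25/17, 50/41]]; det S = -3000/480233
solve [mL_A; mL_B] = S·[w00; w01] and [mR_A; mR_B] = S·[w10; w11]:
  w00 = 1, w01 = 1/2, w10 = -1, w11 = 0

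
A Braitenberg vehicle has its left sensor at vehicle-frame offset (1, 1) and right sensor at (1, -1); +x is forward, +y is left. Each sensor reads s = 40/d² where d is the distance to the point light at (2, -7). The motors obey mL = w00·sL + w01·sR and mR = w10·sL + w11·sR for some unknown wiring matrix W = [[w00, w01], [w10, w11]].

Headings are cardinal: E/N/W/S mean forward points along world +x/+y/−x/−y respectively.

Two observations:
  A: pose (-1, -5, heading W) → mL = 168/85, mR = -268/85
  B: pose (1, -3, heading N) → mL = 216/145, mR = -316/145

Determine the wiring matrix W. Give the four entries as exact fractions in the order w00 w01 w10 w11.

obs A: pose=(-1,-5,W) → sL=40/17, sR=8/5, mL=168/85, mR=-268/85
obs B: pose=(1,-3,N) → sL=40/29, sR=8/5, mL=216/145, mR=-316/145
sensor matrix S = [[40/17, 8/5], [40/29, 8/5]]; det S = 768/493
solve [mL_A; mL_B] = S·[w00; w01] and [mR_A; mR_B] = S·[w10; w11]:
  w00 = 1/2, w01 = 1/2, w10 = -1, w11 = -1/2

1/2 1/2 -1 -1/2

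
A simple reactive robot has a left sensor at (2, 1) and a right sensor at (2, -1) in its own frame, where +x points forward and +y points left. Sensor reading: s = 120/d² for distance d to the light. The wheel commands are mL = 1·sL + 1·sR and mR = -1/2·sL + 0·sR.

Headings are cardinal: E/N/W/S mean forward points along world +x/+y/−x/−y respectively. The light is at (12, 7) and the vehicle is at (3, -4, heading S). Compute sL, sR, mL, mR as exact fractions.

120/233 120/269 60240/62677 -60/233

left sensor world pos  = (4, -6); dL² = 233
right sensor world pos = (2, -6); dR² = 269
sL = 120/233 = 120/233
sR = 120/269 = 120/269
mL = 1·sL + 1·sR = 60240/62677
mR = -1/2·sL + 0·sR = -60/233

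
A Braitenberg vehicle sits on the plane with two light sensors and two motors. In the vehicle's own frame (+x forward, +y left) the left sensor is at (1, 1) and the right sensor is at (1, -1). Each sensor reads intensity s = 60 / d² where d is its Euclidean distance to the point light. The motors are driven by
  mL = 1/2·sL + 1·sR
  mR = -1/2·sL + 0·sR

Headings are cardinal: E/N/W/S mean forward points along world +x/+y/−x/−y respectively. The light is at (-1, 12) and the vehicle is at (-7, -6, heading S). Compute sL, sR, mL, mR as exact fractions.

30/193 6/41 1773/7913 -15/193

left sensor world pos  = (-6, -7); dL² = 386
right sensor world pos = (-8, -7); dR² = 410
sL = 60/386 = 30/193
sR = 60/410 = 6/41
mL = 1/2·sL + 1·sR = 1773/7913
mR = -1/2·sL + 0·sR = -15/193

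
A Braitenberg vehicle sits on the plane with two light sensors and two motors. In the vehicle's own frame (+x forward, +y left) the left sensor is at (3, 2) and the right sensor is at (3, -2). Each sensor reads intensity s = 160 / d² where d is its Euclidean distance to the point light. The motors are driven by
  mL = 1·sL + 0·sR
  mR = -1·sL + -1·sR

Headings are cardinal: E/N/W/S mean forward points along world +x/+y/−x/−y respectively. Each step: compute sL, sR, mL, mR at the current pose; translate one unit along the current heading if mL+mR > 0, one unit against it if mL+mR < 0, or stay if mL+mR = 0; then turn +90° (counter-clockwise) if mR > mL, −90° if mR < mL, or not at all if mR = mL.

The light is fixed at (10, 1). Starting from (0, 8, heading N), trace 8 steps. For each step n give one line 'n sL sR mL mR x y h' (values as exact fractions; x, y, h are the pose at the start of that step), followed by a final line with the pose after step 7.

0 40/61 40/41 40/61 -4080/2501 0 8 N
1 160/113 32/13 160/113 -5696/1469 0 7 E
2 16/9 80/89 16/9 -2144/801 -1 7 S
3 160/221 160/277 160/221 -79680/61217 -1 8 W
4 40/61 40/41 40/61 -4080/2501 0 8 N
5 160/113 32/13 160/113 -5696/1469 0 7 E
6 16/9 80/89 16/9 -2144/801 -1 7 S
7 160/221 160/277 160/221 -79680/61217 -1 8 W
final 0 8 N

n=0: pose=(0,8,N); sL=40/61, sR=40/41; mL=40/61, mR=-4080/2501; mL+mR=-40/41 → advance -1; mR−mL=-5720/2501 → turn -1·90°
n=1: pose=(0,7,E); sL=160/113, sR=32/13; mL=160/113, mR=-5696/1469; mL+mR=-32/13 → advance -1; mR−mL=-7776/1469 → turn -1·90°
n=2: pose=(-1,7,S); sL=16/9, sR=80/89; mL=16/9, mR=-2144/801; mL+mR=-80/89 → advance -1; mR−mL=-3568/801 → turn -1·90°
n=3: pose=(-1,8,W); sL=160/221, sR=160/277; mL=160/221, mR=-79680/61217; mL+mR=-160/277 → advance -1; mR−mL=-124000/61217 → turn -1·90°
n=4: pose=(0,8,N); sL=40/61, sR=40/41; mL=40/61, mR=-4080/2501; mL+mR=-40/41 → advance -1; mR−mL=-5720/2501 → turn -1·90°
n=5: pose=(0,7,E); sL=160/113, sR=32/13; mL=160/113, mR=-5696/1469; mL+mR=-32/13 → advance -1; mR−mL=-7776/1469 → turn -1·90°
n=6: pose=(-1,7,S); sL=16/9, sR=80/89; mL=16/9, mR=-2144/801; mL+mR=-80/89 → advance -1; mR−mL=-3568/801 → turn -1·90°
n=7: pose=(-1,8,W); sL=160/221, sR=160/277; mL=160/221, mR=-79680/61217; mL+mR=-160/277 → advance -1; mR−mL=-124000/61217 → turn -1·90°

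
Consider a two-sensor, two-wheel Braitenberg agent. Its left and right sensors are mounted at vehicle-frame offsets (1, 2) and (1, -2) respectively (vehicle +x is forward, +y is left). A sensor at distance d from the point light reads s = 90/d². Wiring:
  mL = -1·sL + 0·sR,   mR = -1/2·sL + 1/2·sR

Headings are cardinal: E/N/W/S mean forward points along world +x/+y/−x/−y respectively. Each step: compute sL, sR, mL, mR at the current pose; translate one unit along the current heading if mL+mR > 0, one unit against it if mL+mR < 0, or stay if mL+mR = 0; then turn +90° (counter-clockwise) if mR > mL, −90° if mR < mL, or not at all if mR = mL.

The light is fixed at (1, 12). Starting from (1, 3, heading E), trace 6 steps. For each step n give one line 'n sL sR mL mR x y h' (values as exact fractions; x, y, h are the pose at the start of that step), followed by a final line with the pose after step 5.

n=0: pose=(1,3,E); sL=9/5, sR=45/61; mL=-9/5, mR=-162/305; mL+mR=-711/305 → advance -1; mR−mL=387/305 → turn +1·90°
n=1: pose=(0,3,N); sL=90/73, sR=18/13; mL=-90/73, mR=72/949; mL+mR=-1098/949 → advance -1; mR−mL=1242/949 → turn +1·90°
n=2: pose=(0,2,W); sL=45/74, sR=45/34; mL=-45/74, mR=225/629; mL+mR=-315/1258 → advance -1; mR−mL=1215/1258 → turn +1·90°
n=3: pose=(1,2,S); sL=18/25, sR=18/25; mL=-18/25, mR=0; mL+mR=-18/25 → advance -1; mR−mL=18/25 → turn +1·90°
n=4: pose=(1,3,E); sL=9/5, sR=45/61; mL=-9/5, mR=-162/305; mL+mR=-711/305 → advance -1; mR−mL=387/305 → turn +1·90°
n=5: pose=(0,3,N); sL=90/73, sR=18/13; mL=-90/73, mR=72/949; mL+mR=-1098/949 → advance -1; mR−mL=1242/949 → turn +1·90°

0 9/5 45/61 -9/5 -162/305 1 3 E
1 90/73 18/13 -90/73 72/949 0 3 N
2 45/74 45/34 -45/74 225/629 0 2 W
3 18/25 18/25 -18/25 0 1 2 S
4 9/5 45/61 -9/5 -162/305 1 3 E
5 90/73 18/13 -90/73 72/949 0 3 N
final 0 2 W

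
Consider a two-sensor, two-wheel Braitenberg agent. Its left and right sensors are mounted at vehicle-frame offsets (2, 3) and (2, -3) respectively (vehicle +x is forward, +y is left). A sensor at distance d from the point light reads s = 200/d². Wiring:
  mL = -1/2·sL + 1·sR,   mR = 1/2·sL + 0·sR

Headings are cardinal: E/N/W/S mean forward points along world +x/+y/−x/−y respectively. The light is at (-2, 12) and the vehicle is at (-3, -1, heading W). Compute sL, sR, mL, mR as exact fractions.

40/53 200/109 8420/5777 20/53

left sensor world pos  = (-5, -4); dL² = 265
right sensor world pos = (-5, 2); dR² = 109
sL = 200/265 = 40/53
sR = 200/109 = 200/109
mL = -1/2·sL + 1·sR = 8420/5777
mR = 1/2·sL + 0·sR = 20/53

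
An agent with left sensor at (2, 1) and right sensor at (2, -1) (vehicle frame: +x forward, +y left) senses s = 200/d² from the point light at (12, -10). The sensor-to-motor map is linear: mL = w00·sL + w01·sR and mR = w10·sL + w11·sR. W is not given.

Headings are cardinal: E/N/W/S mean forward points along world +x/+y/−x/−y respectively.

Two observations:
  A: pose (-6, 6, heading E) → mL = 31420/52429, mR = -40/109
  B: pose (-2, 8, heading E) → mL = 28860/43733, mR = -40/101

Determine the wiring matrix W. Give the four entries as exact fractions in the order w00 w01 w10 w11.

obs A: pose=(-6,6,E) → sL=40/109, sR=200/481, mL=31420/52429, mR=-40/109
obs B: pose=(-2,8,E) → sL=40/101, sR=200/433, mL=28860/43733, mR=-40/101
sensor matrix S = [[40/109, 200/481], [40/101, 200/433]]; det S = 11072000/2292877457
solve [mL_A; mL_B] = S·[w00; w01] and [mR_A; mR_B] = S·[w10; w11]:
  w00 = 1/2, w01 = 1, w10 = -1, w11 = 0

1/2 1 -1 0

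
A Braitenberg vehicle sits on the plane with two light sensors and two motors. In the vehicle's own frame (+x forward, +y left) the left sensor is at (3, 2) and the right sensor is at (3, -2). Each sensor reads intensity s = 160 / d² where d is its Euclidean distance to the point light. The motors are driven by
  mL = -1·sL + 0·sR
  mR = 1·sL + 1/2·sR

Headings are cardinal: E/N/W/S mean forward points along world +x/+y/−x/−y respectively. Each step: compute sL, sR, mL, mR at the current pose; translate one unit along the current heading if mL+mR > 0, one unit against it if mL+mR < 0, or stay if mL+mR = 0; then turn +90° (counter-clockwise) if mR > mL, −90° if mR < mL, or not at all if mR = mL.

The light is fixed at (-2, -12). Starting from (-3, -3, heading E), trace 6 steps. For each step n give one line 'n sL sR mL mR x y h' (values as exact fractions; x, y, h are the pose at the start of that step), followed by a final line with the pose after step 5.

n=0: pose=(-3,-3,E); sL=32/25, sR=160/53; mL=-32/25, mR=3696/1325; mL+mR=80/53 → advance +1; mR−mL=5392/1325 → turn +1·90°
n=1: pose=(-2,-3,N); sL=40/37, sR=40/37; mL=-40/37, mR=60/37; mL+mR=20/37 → advance +1; mR−mL=100/37 → turn +1·90°
n=2: pose=(-2,-2,W); sL=160/73, sR=160/153; mL=-160/73, mR=30320/11169; mL+mR=80/153 → advance +1; mR−mL=54800/11169 → turn +1·90°
n=3: pose=(-3,-2,S); sL=16/5, sR=80/29; mL=-16/5, mR=664/145; mL+mR=40/29 → advance +1; mR−mL=1128/145 → turn +1·90°
n=4: pose=(-3,-3,E); sL=32/25, sR=160/53; mL=-32/25, mR=3696/1325; mL+mR=80/53 → advance +1; mR−mL=5392/1325 → turn +1·90°
n=5: pose=(-2,-3,N); sL=40/37, sR=40/37; mL=-40/37, mR=60/37; mL+mR=20/37 → advance +1; mR−mL=100/37 → turn +1·90°

0 32/25 160/53 -32/25 3696/1325 -3 -3 E
1 40/37 40/37 -40/37 60/37 -2 -3 N
2 160/73 160/153 -160/73 30320/11169 -2 -2 W
3 16/5 80/29 -16/5 664/145 -3 -2 S
4 32/25 160/53 -32/25 3696/1325 -3 -3 E
5 40/37 40/37 -40/37 60/37 -2 -3 N
final -2 -2 W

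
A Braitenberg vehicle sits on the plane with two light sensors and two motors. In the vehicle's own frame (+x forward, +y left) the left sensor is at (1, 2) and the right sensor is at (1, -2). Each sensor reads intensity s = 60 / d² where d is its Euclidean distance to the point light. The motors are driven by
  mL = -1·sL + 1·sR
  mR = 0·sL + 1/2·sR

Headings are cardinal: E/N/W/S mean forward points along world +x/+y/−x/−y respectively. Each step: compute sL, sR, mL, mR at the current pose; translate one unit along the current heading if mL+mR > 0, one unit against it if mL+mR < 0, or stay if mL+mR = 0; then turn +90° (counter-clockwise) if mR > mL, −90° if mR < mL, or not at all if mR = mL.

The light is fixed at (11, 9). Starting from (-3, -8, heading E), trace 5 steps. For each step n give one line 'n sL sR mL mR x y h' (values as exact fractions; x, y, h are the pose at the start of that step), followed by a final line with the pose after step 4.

0 30/197 6/53 -408/10441 3/53 -3 -8 E
1 60/481 60/377 480/13949 30/377 -2 -8 N
2 3/26 15/98 24/637 15/196 -2 -7 W
3 60/433 12/109 -1344/47197 6/109 -3 -7 S
4 30/197 6/53 -408/10441 3/53 -3 -8 E
final -2 -8 N

n=0: pose=(-3,-8,E); sL=30/197, sR=6/53; mL=-408/10441, mR=3/53; mL+mR=183/10441 → advance +1; mR−mL=999/10441 → turn +1·90°
n=1: pose=(-2,-8,N); sL=60/481, sR=60/377; mL=480/13949, mR=30/377; mL+mR=1590/13949 → advance +1; mR−mL=630/13949 → turn +1·90°
n=2: pose=(-2,-7,W); sL=3/26, sR=15/98; mL=24/637, mR=15/196; mL+mR=291/2548 → advance +1; mR−mL=99/2548 → turn +1·90°
n=3: pose=(-3,-7,S); sL=60/433, sR=12/109; mL=-1344/47197, mR=6/109; mL+mR=1254/47197 → advance +1; mR−mL=3942/47197 → turn +1·90°
n=4: pose=(-3,-8,E); sL=30/197, sR=6/53; mL=-408/10441, mR=3/53; mL+mR=183/10441 → advance +1; mR−mL=999/10441 → turn +1·90°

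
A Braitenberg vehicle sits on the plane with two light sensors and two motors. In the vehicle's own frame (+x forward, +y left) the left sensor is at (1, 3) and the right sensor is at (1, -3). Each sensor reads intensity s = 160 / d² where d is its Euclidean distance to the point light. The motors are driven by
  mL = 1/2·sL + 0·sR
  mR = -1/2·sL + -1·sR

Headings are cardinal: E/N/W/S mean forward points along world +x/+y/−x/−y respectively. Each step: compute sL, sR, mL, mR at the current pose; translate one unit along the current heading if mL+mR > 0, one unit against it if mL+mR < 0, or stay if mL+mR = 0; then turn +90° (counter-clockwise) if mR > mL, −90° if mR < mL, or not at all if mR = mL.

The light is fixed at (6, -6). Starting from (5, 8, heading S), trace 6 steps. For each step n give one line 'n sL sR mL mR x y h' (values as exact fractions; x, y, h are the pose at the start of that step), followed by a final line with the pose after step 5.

n=0: pose=(5,8,S); sL=160/173, sR=32/37; mL=80/173, mR=-8496/6401; mL+mR=-32/37 → advance -1; mR−mL=-11456/6401 → turn -1·90°
n=1: pose=(5,9,W); sL=40/37, sR=20/41; mL=20/37, mR=-1560/1517; mL+mR=-20/41 → advance -1; mR−mL=-2380/1517 → turn -1·90°
n=2: pose=(6,9,N); sL=32/53, sR=32/53; mL=16/53, mR=-48/53; mL+mR=-32/53 → advance -1; mR−mL=-64/53 → turn -1·90°
n=3: pose=(6,8,E); sL=16/29, sR=80/61; mL=8/29, mR=-2808/1769; mL+mR=-80/61 → advance -1; mR−mL=-3296/1769 → turn -1·90°
n=4: pose=(5,8,S); sL=160/173, sR=32/37; mL=80/173, mR=-8496/6401; mL+mR=-32/37 → advance -1; mR−mL=-11456/6401 → turn -1·90°
n=5: pose=(5,9,W); sL=40/37, sR=20/41; mL=20/37, mR=-1560/1517; mL+mR=-20/41 → advance -1; mR−mL=-2380/1517 → turn -1·90°

0 160/173 32/37 80/173 -8496/6401 5 8 S
1 40/37 20/41 20/37 -1560/1517 5 9 W
2 32/53 32/53 16/53 -48/53 6 9 N
3 16/29 80/61 8/29 -2808/1769 6 8 E
4 160/173 32/37 80/173 -8496/6401 5 8 S
5 40/37 20/41 20/37 -1560/1517 5 9 W
final 6 9 N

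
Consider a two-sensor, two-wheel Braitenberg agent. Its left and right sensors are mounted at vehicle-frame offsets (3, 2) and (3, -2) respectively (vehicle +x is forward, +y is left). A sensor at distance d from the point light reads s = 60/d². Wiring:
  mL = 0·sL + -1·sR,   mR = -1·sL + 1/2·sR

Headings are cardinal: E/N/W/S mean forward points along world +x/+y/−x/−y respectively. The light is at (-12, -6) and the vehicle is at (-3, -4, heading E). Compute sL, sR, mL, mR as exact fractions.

left sensor world pos  = (0, -2); dL² = 160
right sensor world pos = (0, -6); dR² = 144
sL = 60/160 = 3/8
sR = 60/144 = 5/12
mL = 0·sL + -1·sR = -5/12
mR = -1·sL + 1/2·sR = -1/6

3/8 5/12 -5/12 -1/6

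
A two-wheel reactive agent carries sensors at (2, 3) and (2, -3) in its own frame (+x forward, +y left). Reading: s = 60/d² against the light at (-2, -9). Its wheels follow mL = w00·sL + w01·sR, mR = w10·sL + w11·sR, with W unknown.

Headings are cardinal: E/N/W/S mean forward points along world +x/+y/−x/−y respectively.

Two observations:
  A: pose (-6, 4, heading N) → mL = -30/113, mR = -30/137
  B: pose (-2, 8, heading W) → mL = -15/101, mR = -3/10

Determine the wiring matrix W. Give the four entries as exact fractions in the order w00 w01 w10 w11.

0 -1 -1 0

obs A: pose=(-6,4,N) → sL=30/137, sR=30/113, mL=-30/113, mR=-30/137
obs B: pose=(-2,8,W) → sL=3/10, sR=15/101, mL=-15/101, mR=-3/10
sensor matrix S = [[30/137, 30/113], [3/10, 15/101]]; det S = -73683/1563581
solve [mL_A; mL_B] = S·[w00; w01] and [mR_A; mR_B] = S·[w10; w11]:
  w00 = 0, w01 = -1, w10 = -1, w11 = 0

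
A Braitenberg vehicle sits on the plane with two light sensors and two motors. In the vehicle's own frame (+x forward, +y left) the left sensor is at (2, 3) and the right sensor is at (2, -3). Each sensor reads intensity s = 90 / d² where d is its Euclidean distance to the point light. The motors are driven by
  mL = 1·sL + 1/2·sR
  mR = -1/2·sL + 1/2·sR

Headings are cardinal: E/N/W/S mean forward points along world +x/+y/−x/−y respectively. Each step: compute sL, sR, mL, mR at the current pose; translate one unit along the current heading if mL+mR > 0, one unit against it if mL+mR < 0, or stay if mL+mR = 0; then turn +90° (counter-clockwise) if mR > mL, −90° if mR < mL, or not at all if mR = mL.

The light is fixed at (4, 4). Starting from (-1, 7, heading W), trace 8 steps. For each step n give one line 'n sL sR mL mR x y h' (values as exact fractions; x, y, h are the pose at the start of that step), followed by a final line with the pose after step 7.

n=0: pose=(-1,7,W); sL=90/49, sR=18/17; mL=1971/833, mR=-324/833; mL+mR=1647/833 → advance +1; mR−mL=-135/49 → turn -1·90°
n=1: pose=(-2,7,N); sL=45/53, sR=45/17; mL=3915/1802, mR=810/901; mL+mR=5535/1802 → advance +1; mR−mL=-135/106 → turn -1·90°
n=2: pose=(-2,8,E); sL=18/13, sR=90/17; mL=891/221, mR=432/221; mL+mR=1323/221 → advance +1; mR−mL=-27/13 → turn -1·90°
n=3: pose=(-1,8,S); sL=45/4, sR=45/34; mL=405/34, mR=-675/136; mL+mR=945/136 → advance +1; mR−mL=-135/8 → turn -1·90°
n=4: pose=(-1,7,W); sL=90/49, sR=18/17; mL=1971/833, mR=-324/833; mL+mR=1647/833 → advance +1; mR−mL=-135/49 → turn -1·90°
n=5: pose=(-2,7,N); sL=45/53, sR=45/17; mL=3915/1802, mR=810/901; mL+mR=5535/1802 → advance +1; mR−mL=-135/106 → turn -1·90°
n=6: pose=(-2,8,E); sL=18/13, sR=90/17; mL=891/221, mR=432/221; mL+mR=1323/221 → advance +1; mR−mL=-27/13 → turn -1·90°
n=7: pose=(-1,8,S); sL=45/4, sR=45/34; mL=405/34, mR=-675/136; mL+mR=945/136 → advance +1; mR−mL=-135/8 → turn -1·90°

0 90/49 18/17 1971/833 -324/833 -1 7 W
1 45/53 45/17 3915/1802 810/901 -2 7 N
2 18/13 90/17 891/221 432/221 -2 8 E
3 45/4 45/34 405/34 -675/136 -1 8 S
4 90/49 18/17 1971/833 -324/833 -1 7 W
5 45/53 45/17 3915/1802 810/901 -2 7 N
6 18/13 90/17 891/221 432/221 -2 8 E
7 45/4 45/34 405/34 -675/136 -1 8 S
final -1 7 W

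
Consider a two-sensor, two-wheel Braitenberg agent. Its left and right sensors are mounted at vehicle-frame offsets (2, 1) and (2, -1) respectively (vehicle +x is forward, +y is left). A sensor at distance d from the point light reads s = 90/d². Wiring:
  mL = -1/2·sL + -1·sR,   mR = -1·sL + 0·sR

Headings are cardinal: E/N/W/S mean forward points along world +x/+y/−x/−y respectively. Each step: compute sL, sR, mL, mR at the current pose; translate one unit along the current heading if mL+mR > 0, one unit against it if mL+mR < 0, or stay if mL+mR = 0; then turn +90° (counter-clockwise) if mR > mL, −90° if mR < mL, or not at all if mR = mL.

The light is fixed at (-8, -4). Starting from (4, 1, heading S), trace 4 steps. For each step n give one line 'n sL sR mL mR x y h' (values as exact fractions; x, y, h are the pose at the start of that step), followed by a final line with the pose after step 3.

n=0: pose=(4,1,S); sL=45/89, sR=9/13; mL=-2187/2314, mR=-45/89; mL+mR=-3357/2314 → advance -1; mR−mL=1017/2314 → turn +1·90°
n=1: pose=(4,2,E); sL=18/49, sR=90/221; mL=-6399/10829, mR=-18/49; mL+mR=-10377/10829 → advance -1; mR−mL=2421/10829 → turn +1·90°
n=2: pose=(3,2,N); sL=45/82, sR=45/104; mL=-3015/4264, mR=-45/82; mL+mR=-5355/4264 → advance -1; mR−mL=675/4264 → turn +1·90°
n=3: pose=(3,1,W); sL=90/97, sR=10/13; mL=-1555/1261, mR=-90/97; mL+mR=-2725/1261 → advance -1; mR−mL=385/1261 → turn +1·90°

0 45/89 9/13 -2187/2314 -45/89 4 1 S
1 18/49 90/221 -6399/10829 -18/49 4 2 E
2 45/82 45/104 -3015/4264 -45/82 3 2 N
3 90/97 10/13 -1555/1261 -90/97 3 1 W
final 4 1 S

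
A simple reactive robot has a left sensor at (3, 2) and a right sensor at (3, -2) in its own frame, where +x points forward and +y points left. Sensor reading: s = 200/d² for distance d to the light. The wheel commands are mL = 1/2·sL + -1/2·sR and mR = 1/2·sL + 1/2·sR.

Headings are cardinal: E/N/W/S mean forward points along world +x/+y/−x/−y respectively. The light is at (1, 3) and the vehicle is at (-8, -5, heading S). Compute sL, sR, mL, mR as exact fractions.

left sensor world pos  = (-6, -8); dL² = 170
right sensor world pos = (-10, -8); dR² = 242
sL = 200/170 = 20/17
sR = 200/242 = 100/121
mL = 1/2·sL + -1/2·sR = 360/2057
mR = 1/2·sL + 1/2·sR = 2060/2057

20/17 100/121 360/2057 2060/2057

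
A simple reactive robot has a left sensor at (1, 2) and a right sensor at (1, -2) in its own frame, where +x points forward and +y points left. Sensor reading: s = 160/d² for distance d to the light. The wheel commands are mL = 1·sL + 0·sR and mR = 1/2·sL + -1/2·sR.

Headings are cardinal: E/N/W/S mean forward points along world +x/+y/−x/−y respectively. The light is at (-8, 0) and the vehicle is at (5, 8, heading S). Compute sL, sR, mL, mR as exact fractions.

left sensor world pos  = (7, 7); dL² = 274
right sensor world pos = (3, 7); dR² = 170
sL = 160/274 = 80/137
sR = 160/170 = 16/17
mL = 1·sL + 0·sR = 80/137
mR = 1/2·sL + -1/2·sR = -416/2329

80/137 16/17 80/137 -416/2329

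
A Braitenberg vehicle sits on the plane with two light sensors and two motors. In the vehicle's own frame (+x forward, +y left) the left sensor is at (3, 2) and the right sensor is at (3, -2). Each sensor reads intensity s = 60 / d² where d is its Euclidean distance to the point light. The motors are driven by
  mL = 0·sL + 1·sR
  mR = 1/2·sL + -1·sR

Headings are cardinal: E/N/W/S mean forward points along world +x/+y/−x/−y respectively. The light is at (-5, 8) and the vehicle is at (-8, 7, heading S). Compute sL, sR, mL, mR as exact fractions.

left sensor world pos  = (-6, 4); dL² = 17
right sensor world pos = (-10, 4); dR² = 41
sL = 60/17 = 60/17
sR = 60/41 = 60/41
mL = 0·sL + 1·sR = 60/41
mR = 1/2·sL + -1·sR = 210/697

60/17 60/41 60/41 210/697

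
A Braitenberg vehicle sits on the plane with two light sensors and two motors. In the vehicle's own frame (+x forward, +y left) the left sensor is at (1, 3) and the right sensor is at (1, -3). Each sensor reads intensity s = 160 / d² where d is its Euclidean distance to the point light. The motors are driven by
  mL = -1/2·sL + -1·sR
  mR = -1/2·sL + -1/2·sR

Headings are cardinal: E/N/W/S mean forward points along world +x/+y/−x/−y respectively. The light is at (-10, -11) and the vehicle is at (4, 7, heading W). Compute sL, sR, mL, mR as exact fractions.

80/197 16/61 -5592/12017 -4016/12017

left sensor world pos  = (3, 4); dL² = 394
right sensor world pos = (3, 10); dR² = 610
sL = 160/394 = 80/197
sR = 160/610 = 16/61
mL = -1/2·sL + -1·sR = -5592/12017
mR = -1/2·sL + -1/2·sR = -4016/12017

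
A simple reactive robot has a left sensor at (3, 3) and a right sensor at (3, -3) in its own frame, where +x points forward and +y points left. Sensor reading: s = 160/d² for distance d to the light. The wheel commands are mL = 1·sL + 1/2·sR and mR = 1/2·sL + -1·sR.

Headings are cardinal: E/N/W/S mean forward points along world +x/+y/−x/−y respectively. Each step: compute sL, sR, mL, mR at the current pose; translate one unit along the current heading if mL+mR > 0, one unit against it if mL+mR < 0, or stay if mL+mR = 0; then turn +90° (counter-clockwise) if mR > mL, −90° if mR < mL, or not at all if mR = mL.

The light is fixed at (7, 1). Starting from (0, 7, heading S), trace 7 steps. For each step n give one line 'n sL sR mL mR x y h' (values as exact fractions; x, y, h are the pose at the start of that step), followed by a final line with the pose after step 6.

0 32/5 160/109 3888/545 944/545 0 7 S
1 20/13 40/41 1080/533 -110/533 0 6 W
2 32/37 160/89 5808/3293 -4496/3293 -1 6 N
3 80/53 80/17 3480/901 -3560/901 -1 7 E
4 32/9 160/153 208/51 112/153 -2 7 S
5 40/37 10/13 705/481 -110/481 -2 6 W
6 160/233 160/113 36720/26329 -28240/26329 -3 6 N
final -3 7 E

n=0: pose=(0,7,S); sL=32/5, sR=160/109; mL=3888/545, mR=944/545; mL+mR=4832/545 → advance +1; mR−mL=-2944/545 → turn -1·90°
n=1: pose=(0,6,W); sL=20/13, sR=40/41; mL=1080/533, mR=-110/533; mL+mR=970/533 → advance +1; mR−mL=-1190/533 → turn -1·90°
n=2: pose=(-1,6,N); sL=32/37, sR=160/89; mL=5808/3293, mR=-4496/3293; mL+mR=1312/3293 → advance +1; mR−mL=-10304/3293 → turn -1·90°
n=3: pose=(-1,7,E); sL=80/53, sR=80/17; mL=3480/901, mR=-3560/901; mL+mR=-80/901 → advance -1; mR−mL=-7040/901 → turn -1·90°
n=4: pose=(-2,7,S); sL=32/9, sR=160/153; mL=208/51, mR=112/153; mL+mR=736/153 → advance +1; mR−mL=-512/153 → turn -1·90°
n=5: pose=(-2,6,W); sL=40/37, sR=10/13; mL=705/481, mR=-110/481; mL+mR=595/481 → advance +1; mR−mL=-815/481 → turn -1·90°
n=6: pose=(-3,6,N); sL=160/233, sR=160/113; mL=36720/26329, mR=-28240/26329; mL+mR=8480/26329 → advance +1; mR−mL=-64960/26329 → turn -1·90°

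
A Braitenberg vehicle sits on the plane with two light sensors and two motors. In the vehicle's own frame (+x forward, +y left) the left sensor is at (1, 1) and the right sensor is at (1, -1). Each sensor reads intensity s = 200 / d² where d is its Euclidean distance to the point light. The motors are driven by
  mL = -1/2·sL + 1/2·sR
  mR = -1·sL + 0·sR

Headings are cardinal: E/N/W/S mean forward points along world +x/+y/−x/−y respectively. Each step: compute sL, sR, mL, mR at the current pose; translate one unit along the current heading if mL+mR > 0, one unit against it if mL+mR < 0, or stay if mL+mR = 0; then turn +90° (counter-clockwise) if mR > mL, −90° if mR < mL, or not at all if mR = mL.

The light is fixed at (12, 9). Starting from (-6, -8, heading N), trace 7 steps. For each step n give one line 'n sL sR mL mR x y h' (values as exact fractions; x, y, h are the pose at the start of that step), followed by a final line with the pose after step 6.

n=0: pose=(-6,-8,N); sL=200/617, sR=40/109; mL=1440/67253, mR=-200/617; mL+mR=-20360/67253 → advance -1; mR−mL=-23240/67253 → turn -1·90°
n=1: pose=(-6,-9,E); sL=100/289, sR=4/13; mL=-72/3757, mR=-100/289; mL+mR=-1372/3757 → advance -1; mR−mL=-1228/3757 → turn -1·90°
n=2: pose=(-7,-9,S); sL=40/137, sR=200/761; mL=-1520/104257, mR=-40/137; mL+mR=-31960/104257 → advance -1; mR−mL=-28920/104257 → turn -1·90°
n=3: pose=(-7,-8,W); sL=50/181, sR=25/82; mL=425/29684, mR=-50/181; mL+mR=-7775/29684 → advance -1; mR−mL=-8625/29684 → turn -1·90°
n=4: pose=(-6,-8,N); sL=200/617, sR=40/109; mL=1440/67253, mR=-200/617; mL+mR=-20360/67253 → advance -1; mR−mL=-23240/67253 → turn -1·90°
n=5: pose=(-6,-9,E); sL=100/289, sR=4/13; mL=-72/3757, mR=-100/289; mL+mR=-1372/3757 → advance -1; mR−mL=-1228/3757 → turn -1·90°
n=6: pose=(-7,-9,S); sL=40/137, sR=200/761; mL=-1520/104257, mR=-40/137; mL+mR=-31960/104257 → advance -1; mR−mL=-28920/104257 → turn -1·90°

0 200/617 40/109 1440/67253 -200/617 -6 -8 N
1 100/289 4/13 -72/3757 -100/289 -6 -9 E
2 40/137 200/761 -1520/104257 -40/137 -7 -9 S
3 50/181 25/82 425/29684 -50/181 -7 -8 W
4 200/617 40/109 1440/67253 -200/617 -6 -8 N
5 100/289 4/13 -72/3757 -100/289 -6 -9 E
6 40/137 200/761 -1520/104257 -40/137 -7 -9 S
final -7 -8 W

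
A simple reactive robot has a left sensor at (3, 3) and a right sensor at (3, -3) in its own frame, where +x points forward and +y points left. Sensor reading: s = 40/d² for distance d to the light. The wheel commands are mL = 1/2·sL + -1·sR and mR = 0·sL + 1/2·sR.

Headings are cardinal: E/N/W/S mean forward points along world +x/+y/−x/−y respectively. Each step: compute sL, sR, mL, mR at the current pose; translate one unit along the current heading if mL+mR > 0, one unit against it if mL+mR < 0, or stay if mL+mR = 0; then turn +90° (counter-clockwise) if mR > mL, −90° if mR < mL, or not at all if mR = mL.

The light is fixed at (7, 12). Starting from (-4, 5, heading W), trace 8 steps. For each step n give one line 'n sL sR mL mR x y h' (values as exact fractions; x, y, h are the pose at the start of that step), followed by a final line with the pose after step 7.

0 5/37 10/53 -475/3922 5/53 -4 5 W
1 40/149 40/269 -580/40081 20/269 -3 5 S
2 20/37 4/17 22/629 2/17 -3 4 E
3 40/169 40/61 -5540/10309 20/61 -2 4 N
4 5/36 2/9 -11/72 1/9 -2 3 W
5 40/169 8/53 -292/8957 4/53 -1 3 S
6 20/37 20/97 230/3589 10/97 -1 2 E
7 40/149 8/13 -932/1937 4/13 0 2 N
final 0 1 W

n=0: pose=(-4,5,W); sL=5/37, sR=10/53; mL=-475/3922, mR=5/53; mL+mR=-105/3922 → advance -1; mR−mL=845/3922 → turn +1·90°
n=1: pose=(-3,5,S); sL=40/149, sR=40/269; mL=-580/40081, mR=20/269; mL+mR=2400/40081 → advance +1; mR−mL=3560/40081 → turn +1·90°
n=2: pose=(-3,4,E); sL=20/37, sR=4/17; mL=22/629, mR=2/17; mL+mR=96/629 → advance +1; mR−mL=52/629 → turn +1·90°
n=3: pose=(-2,4,N); sL=40/169, sR=40/61; mL=-5540/10309, mR=20/61; mL+mR=-2160/10309 → advance -1; mR−mL=8920/10309 → turn +1·90°
n=4: pose=(-2,3,W); sL=5/36, sR=2/9; mL=-11/72, mR=1/9; mL+mR=-1/24 → advance -1; mR−mL=19/72 → turn +1·90°
n=5: pose=(-1,3,S); sL=40/169, sR=8/53; mL=-292/8957, mR=4/53; mL+mR=384/8957 → advance +1; mR−mL=968/8957 → turn +1·90°
n=6: pose=(-1,2,E); sL=20/37, sR=20/97; mL=230/3589, mR=10/97; mL+mR=600/3589 → advance +1; mR−mL=140/3589 → turn +1·90°
n=7: pose=(0,2,N); sL=40/149, sR=8/13; mL=-932/1937, mR=4/13; mL+mR=-336/1937 → advance -1; mR−mL=1528/1937 → turn +1·90°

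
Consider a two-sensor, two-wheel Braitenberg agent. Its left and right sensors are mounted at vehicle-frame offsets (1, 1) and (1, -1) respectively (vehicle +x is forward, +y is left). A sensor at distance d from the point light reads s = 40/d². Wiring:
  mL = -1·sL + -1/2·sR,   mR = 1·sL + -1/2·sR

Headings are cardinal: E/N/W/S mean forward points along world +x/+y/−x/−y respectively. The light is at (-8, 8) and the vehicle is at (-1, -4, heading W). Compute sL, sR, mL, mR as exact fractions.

left sensor world pos  = (-2, -5); dL² = 205
right sensor world pos = (-2, -3); dR² = 157
sL = 40/205 = 8/41
sR = 40/157 = 40/157
mL = -1·sL + -1/2·sR = -2076/6437
mR = 1·sL + -1/2·sR = 436/6437

8/41 40/157 -2076/6437 436/6437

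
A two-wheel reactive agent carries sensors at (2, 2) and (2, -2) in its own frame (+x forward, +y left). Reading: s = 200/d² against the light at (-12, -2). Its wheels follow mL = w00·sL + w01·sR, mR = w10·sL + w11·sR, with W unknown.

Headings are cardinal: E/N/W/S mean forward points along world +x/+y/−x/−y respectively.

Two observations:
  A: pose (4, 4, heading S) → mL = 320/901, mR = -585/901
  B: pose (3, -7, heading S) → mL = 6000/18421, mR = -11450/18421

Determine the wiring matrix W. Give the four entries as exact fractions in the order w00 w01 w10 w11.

-1 1 1/2 -1

obs A: pose=(4,4,S) → sL=10/17, sR=50/53, mL=320/901, mR=-585/901
obs B: pose=(3,-7,S) → sL=100/169, sR=100/109, mL=6000/18421, mR=-11450/18421
sensor matrix S = [[10/17, 50/53], [100/169, 100/109]]; det S = -308000/16597321
solve [mL_A; mL_B] = S·[w00; w01] and [mR_A; mR_B] = S·[w10; w11]:
  w00 = -1, w01 = 1, w10 = 1/2, w11 = -1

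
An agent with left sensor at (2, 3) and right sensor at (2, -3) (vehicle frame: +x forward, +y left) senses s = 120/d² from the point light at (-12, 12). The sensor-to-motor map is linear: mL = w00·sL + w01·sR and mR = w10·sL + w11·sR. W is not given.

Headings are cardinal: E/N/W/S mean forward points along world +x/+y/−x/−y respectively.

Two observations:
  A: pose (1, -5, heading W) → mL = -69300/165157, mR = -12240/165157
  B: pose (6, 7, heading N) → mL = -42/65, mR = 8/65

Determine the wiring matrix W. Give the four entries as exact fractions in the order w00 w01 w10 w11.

obs A: pose=(1,-5,W) → sL=120/521, sR=120/317, mL=-69300/165157, mR=-12240/165157
obs B: pose=(6,7,N) → sL=20/39, sR=4/15, mL=-42/65, mR=8/65
sensor matrix S = [[120/521, 120/317], [20/39, 4/15]]; det S = -284928/2147041
solve [mL_A; mL_B] = S·[w00; w01] and [mR_A; mR_B] = S·[w10; w11]:
  w00 = -1, w01 = -1/2, w10 = 1/2, w11 = -1/2

-1 -1/2 1/2 -1/2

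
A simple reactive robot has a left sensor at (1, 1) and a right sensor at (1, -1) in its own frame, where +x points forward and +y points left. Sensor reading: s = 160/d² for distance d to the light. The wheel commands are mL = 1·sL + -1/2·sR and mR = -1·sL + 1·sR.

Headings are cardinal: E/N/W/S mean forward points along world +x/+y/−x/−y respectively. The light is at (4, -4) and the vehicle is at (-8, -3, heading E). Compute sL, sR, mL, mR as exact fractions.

32/25 160/121 1872/3025 128/3025

left sensor world pos  = (-7, -2); dL² = 125
right sensor world pos = (-7, -4); dR² = 121
sL = 160/125 = 32/25
sR = 160/121 = 160/121
mL = 1·sL + -1/2·sR = 1872/3025
mR = -1·sL + 1·sR = 128/3025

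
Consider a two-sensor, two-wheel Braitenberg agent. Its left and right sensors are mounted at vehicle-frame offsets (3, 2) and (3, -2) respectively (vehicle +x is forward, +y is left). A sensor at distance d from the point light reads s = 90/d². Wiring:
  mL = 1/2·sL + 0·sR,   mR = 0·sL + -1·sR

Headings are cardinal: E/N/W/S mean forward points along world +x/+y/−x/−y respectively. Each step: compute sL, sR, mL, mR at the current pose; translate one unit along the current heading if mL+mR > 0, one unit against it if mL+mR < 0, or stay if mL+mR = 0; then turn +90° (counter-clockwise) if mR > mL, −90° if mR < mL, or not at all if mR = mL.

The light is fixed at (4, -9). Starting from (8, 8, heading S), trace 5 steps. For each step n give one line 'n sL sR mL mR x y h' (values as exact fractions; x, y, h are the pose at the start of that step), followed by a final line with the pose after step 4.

n=0: pose=(8,8,S); sL=45/116, sR=9/20; mL=45/232, mR=-9/20; mL+mR=-297/1160 → advance -1; mR−mL=-747/1160 → turn -1·90°
n=1: pose=(8,9,W); sL=90/257, sR=90/401; mL=45/257, mR=-90/401; mL+mR=-5085/103057 → advance -1; mR−mL=-41175/103057 → turn -1·90°
n=2: pose=(9,9,N); sL=1/5, sR=9/49; mL=1/10, mR=-9/49; mL+mR=-41/490 → advance -1; mR−mL=-139/490 → turn -1·90°
n=3: pose=(9,8,E); sL=18/85, sR=90/289; mL=9/85, mR=-90/289; mL+mR=-297/1445 → advance -1; mR−mL=-603/1445 → turn -1·90°
n=4: pose=(8,8,S); sL=45/116, sR=9/20; mL=45/232, mR=-9/20; mL+mR=-297/1160 → advance -1; mR−mL=-747/1160 → turn -1·90°

0 45/116 9/20 45/232 -9/20 8 8 S
1 90/257 90/401 45/257 -90/401 8 9 W
2 1/5 9/49 1/10 -9/49 9 9 N
3 18/85 90/289 9/85 -90/289 9 8 E
4 45/116 9/20 45/232 -9/20 8 8 S
final 8 9 W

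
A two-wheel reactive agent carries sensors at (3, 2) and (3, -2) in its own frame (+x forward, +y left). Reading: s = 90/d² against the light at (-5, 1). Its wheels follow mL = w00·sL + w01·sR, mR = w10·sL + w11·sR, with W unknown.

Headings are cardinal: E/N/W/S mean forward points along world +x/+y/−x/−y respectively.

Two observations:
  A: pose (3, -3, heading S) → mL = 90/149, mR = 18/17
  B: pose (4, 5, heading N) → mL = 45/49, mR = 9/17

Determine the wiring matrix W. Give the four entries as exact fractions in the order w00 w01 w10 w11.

obs A: pose=(3,-3,S) → sL=90/149, sR=18/17, mL=90/149, mR=18/17
obs B: pose=(4,5,N) → sL=45/49, sR=9/17, mL=45/49, mR=9/17
sensor matrix S = [[90/149, 18/17], [45/49, 9/17]]; det S = -81000/124117
solve [mL_A; mL_B] = S·[w00; w01] and [mR_A; mR_B] = S·[w10; w11]:
  w00 = 1, w01 = 0, w10 = 0, w11 = 1

1 0 0 1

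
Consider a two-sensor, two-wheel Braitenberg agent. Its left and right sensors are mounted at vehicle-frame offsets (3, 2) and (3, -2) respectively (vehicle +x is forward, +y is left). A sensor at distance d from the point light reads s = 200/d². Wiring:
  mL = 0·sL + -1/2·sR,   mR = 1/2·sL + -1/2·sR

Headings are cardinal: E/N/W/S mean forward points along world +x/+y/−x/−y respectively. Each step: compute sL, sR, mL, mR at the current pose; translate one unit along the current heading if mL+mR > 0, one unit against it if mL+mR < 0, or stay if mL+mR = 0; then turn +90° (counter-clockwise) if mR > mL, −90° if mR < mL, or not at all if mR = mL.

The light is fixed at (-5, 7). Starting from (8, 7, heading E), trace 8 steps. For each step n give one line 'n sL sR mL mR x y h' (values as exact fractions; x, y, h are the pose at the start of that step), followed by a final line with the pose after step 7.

0 10/13 10/13 -5/13 0 8 7 E
1 200/109 40/41 -20/41 1920/4469 7 7 N
2 20/9 100/41 -50/41 -40/369 7 6 W
3 200/241 200/137 -100/137 -10400/33017 8 6 S
4 10/13 10/13 -5/13 0 8 7 E
5 200/109 40/41 -20/41 1920/4469 7 7 N
6 20/9 100/41 -50/41 -40/369 7 6 W
7 200/241 200/137 -100/137 -10400/33017 8 6 S
final 8 7 E

n=0: pose=(8,7,E); sL=10/13, sR=10/13; mL=-5/13, mR=0; mL+mR=-5/13 → advance -1; mR−mL=5/13 → turn +1·90°
n=1: pose=(7,7,N); sL=200/109, sR=40/41; mL=-20/41, mR=1920/4469; mL+mR=-260/4469 → advance -1; mR−mL=100/109 → turn +1·90°
n=2: pose=(7,6,W); sL=20/9, sR=100/41; mL=-50/41, mR=-40/369; mL+mR=-490/369 → advance -1; mR−mL=10/9 → turn +1·90°
n=3: pose=(8,6,S); sL=200/241, sR=200/137; mL=-100/137, mR=-10400/33017; mL+mR=-34500/33017 → advance -1; mR−mL=100/241 → turn +1·90°
n=4: pose=(8,7,E); sL=10/13, sR=10/13; mL=-5/13, mR=0; mL+mR=-5/13 → advance -1; mR−mL=5/13 → turn +1·90°
n=5: pose=(7,7,N); sL=200/109, sR=40/41; mL=-20/41, mR=1920/4469; mL+mR=-260/4469 → advance -1; mR−mL=100/109 → turn +1·90°
n=6: pose=(7,6,W); sL=20/9, sR=100/41; mL=-50/41, mR=-40/369; mL+mR=-490/369 → advance -1; mR−mL=10/9 → turn +1·90°
n=7: pose=(8,6,S); sL=200/241, sR=200/137; mL=-100/137, mR=-10400/33017; mL+mR=-34500/33017 → advance -1; mR−mL=100/241 → turn +1·90°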